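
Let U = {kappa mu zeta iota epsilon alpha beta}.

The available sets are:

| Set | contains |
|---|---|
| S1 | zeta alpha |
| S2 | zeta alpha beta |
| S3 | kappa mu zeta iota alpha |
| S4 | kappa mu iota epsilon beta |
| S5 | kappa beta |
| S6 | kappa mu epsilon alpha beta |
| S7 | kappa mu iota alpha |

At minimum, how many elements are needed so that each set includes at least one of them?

2

H = {alpha, beta} meets every set (each contains at least one member of H), and |H| = 2.
The sets S1, S5 are pairwise disjoint, so any hitting set needs a separate element for each — at least 2. Hence 2 is optimal.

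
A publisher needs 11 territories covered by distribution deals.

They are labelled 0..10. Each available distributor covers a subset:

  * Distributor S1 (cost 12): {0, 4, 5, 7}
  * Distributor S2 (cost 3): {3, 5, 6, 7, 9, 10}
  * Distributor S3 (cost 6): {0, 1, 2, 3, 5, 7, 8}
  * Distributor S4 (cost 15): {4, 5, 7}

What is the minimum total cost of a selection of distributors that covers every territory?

21

S1, S2, S3 together cover every territory (S1 ∪ S2 ∪ S3 = {0, 1, 2, 3, 4, 5, 6, 7, 8, 9, 10}); total cost 12 + 3 + 6 = 21.
No covering selection has total cost below 21.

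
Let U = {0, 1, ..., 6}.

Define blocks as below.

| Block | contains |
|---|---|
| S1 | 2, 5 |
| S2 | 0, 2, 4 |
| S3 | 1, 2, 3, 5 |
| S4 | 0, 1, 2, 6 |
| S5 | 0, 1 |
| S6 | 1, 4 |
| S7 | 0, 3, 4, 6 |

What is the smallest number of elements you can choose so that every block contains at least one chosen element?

H = {0, 1, 2} meets every block (each contains at least one member of H), and |H| = 3.
No choice of 2 elements meets every block, so 3 is the minimum.

3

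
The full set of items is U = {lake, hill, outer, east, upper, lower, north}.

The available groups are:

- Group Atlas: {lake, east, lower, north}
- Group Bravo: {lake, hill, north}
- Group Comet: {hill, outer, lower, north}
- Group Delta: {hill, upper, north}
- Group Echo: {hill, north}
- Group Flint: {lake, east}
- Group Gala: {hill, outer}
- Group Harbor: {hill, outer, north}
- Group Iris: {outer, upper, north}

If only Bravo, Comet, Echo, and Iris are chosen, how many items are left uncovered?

1

Union of Bravo, Comet, Echo, Iris = {lake, hill, outer, upper, lower, north}.
Not covered: east — 1 item.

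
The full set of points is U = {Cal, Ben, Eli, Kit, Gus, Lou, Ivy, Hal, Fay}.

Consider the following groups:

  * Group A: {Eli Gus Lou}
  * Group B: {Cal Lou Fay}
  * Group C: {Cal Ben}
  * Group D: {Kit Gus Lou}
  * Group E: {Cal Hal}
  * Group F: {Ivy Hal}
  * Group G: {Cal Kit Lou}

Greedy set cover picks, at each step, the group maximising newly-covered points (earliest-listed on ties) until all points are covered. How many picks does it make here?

5

Greedy: pick A (covers 3 new) → pick B (covers 2 new) → pick F (covers 2 new) → pick C (covers 1 new) → pick D (covers 1 new). Total picks: 5.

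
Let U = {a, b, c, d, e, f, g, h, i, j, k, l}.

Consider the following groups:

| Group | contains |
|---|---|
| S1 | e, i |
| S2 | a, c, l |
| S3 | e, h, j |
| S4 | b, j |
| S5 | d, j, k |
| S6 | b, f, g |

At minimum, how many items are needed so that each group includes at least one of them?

T = {b, c, e, k} meets every group (each contains at least one member of T), and |T| = 4.
The groups S1, S2, S5, S6 are pairwise disjoint, so any hitting set needs a separate item for each — at least 4. Hence 4 is optimal.

4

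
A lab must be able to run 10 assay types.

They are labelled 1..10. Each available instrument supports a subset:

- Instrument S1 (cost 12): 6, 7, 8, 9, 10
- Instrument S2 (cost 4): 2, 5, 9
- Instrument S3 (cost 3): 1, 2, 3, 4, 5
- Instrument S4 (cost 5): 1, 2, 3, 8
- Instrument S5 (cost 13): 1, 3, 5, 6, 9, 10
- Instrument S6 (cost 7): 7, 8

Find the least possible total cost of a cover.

15

S1, S3 together cover every assay (S1 ∪ S3 = {1, 2, 3, 4, 5, 6, 7, 8, 9, 10}); total cost 12 + 3 = 15.
No covering selection has total cost below 15.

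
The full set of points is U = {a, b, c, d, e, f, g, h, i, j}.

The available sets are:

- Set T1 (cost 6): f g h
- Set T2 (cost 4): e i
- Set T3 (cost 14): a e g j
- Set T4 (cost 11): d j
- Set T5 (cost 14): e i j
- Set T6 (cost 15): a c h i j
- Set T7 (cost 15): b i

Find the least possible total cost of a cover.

51

T1, T2, T4, T6, T7 together cover every point (T1 ∪ T2 ∪ T4 ∪ T6 ∪ T7 = {a, b, c, d, e, f, g, h, i, j}); total cost 6 + 4 + 11 + 15 + 15 = 51.
No covering selection has total cost below 51.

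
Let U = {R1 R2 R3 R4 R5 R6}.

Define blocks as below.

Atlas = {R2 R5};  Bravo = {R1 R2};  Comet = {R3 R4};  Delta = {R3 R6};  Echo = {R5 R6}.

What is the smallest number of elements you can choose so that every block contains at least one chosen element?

3

H = {R2, R3, R5} meets every block (each contains at least one member of H), and |H| = 3.
The blocks Bravo, Comet, Echo are pairwise disjoint, so any hitting set needs a separate element for each — at least 3. Hence 3 is optimal.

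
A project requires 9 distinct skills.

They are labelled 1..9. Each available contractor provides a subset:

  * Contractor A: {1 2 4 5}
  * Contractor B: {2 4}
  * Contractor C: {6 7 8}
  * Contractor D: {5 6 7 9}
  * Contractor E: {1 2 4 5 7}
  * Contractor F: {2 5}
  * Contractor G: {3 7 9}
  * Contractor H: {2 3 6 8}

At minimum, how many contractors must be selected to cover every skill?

A and D and H together: A ∪ D ∪ H = {1, 2, 3, 4, 5, 6, 7, 8, 9} — every skill is covered.
No 2 of the 8 contractors cover everything (all 28 combinations miss at least one skill), so 3 is optimal.

3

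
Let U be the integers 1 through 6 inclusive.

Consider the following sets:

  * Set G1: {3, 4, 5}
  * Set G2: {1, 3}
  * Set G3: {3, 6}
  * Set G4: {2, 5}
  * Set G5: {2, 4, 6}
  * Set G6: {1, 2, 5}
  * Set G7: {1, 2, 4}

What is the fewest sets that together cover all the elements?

Take {G1, G5, G6}. Their union is {1, 2, 3, 4, 5, 6}, which is all 6 elements.
No 2 of the 7 sets cover everything (all 21 combinations miss at least one element), so 3 is optimal.

3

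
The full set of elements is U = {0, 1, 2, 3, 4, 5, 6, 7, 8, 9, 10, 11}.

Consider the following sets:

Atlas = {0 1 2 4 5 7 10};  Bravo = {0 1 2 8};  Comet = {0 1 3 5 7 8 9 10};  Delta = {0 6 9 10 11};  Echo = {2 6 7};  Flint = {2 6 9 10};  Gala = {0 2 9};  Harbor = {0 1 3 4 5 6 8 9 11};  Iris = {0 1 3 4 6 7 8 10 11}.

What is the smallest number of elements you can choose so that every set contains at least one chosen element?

H = {0, 2} meets every set (each contains at least one member of H), and |H| = 2.
No single element lies in every set, so at least 2 are needed and 2 is optimal.

2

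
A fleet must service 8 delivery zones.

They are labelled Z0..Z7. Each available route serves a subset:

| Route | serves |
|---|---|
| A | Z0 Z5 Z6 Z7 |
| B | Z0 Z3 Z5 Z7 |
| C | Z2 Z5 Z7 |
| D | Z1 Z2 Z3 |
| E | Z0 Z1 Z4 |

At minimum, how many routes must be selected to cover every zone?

3

Take {A, D, E}. Their union is {Z0, Z1, Z2, Z3, Z4, Z5, Z6, Z7}, which is all 8 zones.
Only E contains Z4, so E is forced; the remaining 5 zones need at least 2 more routes (each remaining route adds at most 3) — so at least 3 routes are needed, and 3 is optimal.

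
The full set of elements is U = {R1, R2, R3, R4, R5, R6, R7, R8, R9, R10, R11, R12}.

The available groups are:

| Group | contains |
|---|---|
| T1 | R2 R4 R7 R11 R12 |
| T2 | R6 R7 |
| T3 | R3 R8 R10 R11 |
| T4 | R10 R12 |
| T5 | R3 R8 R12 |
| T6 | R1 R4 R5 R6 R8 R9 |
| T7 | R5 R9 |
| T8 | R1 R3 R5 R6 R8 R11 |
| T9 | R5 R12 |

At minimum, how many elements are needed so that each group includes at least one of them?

Take H = {R6, R9, R10, R12}. Each listed group contains at least one of these, so H is a hitting set of size 4.
No choice of 3 elements meets every group, so 4 is the minimum.

4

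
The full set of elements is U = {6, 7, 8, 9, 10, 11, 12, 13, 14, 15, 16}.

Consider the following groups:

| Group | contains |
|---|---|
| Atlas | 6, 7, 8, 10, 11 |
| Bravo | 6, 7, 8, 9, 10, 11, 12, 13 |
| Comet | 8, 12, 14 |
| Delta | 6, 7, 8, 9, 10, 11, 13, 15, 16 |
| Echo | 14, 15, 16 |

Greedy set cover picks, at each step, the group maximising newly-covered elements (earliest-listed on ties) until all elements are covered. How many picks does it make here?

Greedy: pick Delta (covers 9 new) → pick Comet (covers 2 new). Total picks: 2.

2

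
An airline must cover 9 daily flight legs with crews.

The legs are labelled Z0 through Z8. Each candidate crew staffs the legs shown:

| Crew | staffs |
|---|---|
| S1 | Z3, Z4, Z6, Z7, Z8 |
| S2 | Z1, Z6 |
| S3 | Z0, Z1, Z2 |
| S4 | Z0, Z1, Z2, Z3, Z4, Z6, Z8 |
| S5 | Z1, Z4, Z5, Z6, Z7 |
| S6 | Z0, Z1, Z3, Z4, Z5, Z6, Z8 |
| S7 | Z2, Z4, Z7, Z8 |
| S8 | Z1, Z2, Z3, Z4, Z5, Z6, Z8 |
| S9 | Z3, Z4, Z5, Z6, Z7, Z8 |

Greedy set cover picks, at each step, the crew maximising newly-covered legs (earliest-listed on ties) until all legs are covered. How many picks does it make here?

2

Greedy: pick S4 (covers 7 new) → pick S5 (covers 2 new). Total picks: 2.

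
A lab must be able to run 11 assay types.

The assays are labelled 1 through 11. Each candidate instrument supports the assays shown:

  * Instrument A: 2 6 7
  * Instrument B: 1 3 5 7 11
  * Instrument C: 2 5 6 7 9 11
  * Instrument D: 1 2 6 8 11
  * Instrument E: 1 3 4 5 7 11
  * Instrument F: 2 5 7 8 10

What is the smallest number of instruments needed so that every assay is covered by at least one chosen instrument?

Take {C, E, F}. Their union is {1, 2, 3, 4, 5, 6, 7, 8, 9, 10, 11}, which is all 11 assays.
Only E contains 4, so E is forced; the remaining 5 assays need at least 2 more instruments (each remaining instrument adds at most 3) — so at least 3 instruments are needed, and 3 is optimal.

3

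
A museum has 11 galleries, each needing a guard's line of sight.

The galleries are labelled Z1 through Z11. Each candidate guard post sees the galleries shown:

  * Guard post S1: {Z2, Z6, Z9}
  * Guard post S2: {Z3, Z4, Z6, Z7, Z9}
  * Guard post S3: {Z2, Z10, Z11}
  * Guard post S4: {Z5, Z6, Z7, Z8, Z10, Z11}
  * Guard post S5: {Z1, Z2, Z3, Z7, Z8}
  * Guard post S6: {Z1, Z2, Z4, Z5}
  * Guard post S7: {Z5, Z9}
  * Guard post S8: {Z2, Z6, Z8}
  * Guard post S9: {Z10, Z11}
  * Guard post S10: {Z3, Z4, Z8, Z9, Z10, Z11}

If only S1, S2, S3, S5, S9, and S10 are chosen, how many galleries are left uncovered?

1

Union of S1, S2, S3, S5, S9, S10 = {Z1, Z2, Z3, Z4, Z6, Z7, Z8, Z9, Z10, Z11}.
Not covered: Z5 — 1 gallery.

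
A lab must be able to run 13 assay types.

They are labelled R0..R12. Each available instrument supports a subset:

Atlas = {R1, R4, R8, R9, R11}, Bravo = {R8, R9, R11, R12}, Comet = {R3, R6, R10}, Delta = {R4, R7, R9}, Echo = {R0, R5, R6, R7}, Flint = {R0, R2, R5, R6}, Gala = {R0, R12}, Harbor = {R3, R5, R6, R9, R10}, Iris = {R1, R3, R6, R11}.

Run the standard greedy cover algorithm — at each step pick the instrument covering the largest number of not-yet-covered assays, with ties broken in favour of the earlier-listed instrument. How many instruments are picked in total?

Greedy: pick Atlas (covers 5 new) → pick Echo (covers 4 new) → pick Comet (covers 2 new) → pick Bravo (covers 1 new) → pick Flint (covers 1 new). Total picks: 5.

5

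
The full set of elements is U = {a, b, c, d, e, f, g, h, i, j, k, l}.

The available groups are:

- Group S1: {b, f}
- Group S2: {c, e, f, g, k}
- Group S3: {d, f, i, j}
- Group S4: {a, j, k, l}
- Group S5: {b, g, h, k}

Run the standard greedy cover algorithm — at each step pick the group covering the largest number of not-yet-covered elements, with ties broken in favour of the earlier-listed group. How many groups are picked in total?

4

Greedy: pick S2 (covers 5 new) → pick S3 (covers 3 new) → pick S4 (covers 2 new) → pick S5 (covers 2 new). Total picks: 4.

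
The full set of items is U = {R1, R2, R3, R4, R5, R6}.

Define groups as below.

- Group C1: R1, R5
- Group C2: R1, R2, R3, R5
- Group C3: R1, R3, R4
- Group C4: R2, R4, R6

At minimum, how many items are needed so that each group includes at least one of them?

2

H = {R1, R2} meets every group (each contains at least one member of H), and |H| = 2.
The groups C1, C4 are pairwise disjoint, so any hitting set needs a separate item for each — at least 2. Hence 2 is optimal.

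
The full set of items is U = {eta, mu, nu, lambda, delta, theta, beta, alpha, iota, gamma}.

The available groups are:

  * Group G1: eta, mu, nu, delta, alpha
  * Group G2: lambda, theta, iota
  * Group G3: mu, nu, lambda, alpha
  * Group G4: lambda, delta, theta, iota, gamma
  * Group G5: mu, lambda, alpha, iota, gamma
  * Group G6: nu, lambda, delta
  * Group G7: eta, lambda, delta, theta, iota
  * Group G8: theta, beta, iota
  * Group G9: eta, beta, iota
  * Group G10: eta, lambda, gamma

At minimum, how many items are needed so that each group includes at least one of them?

Take H = {eta, lambda, theta}. Each listed group contains at least one of these, so H is a hitting set of size 3.
No choice of 2 items meets every group, so 3 is the minimum.

3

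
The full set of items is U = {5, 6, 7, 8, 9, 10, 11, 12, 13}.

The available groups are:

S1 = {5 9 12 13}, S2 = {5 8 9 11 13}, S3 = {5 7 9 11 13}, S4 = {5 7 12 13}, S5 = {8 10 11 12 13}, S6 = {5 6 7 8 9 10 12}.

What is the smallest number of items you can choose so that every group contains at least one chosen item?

Take H = {5, 11}. Each listed group contains at least one of these, so H is a hitting set of size 2.
No single item lies in every group, so at least 2 are needed and 2 is optimal.

2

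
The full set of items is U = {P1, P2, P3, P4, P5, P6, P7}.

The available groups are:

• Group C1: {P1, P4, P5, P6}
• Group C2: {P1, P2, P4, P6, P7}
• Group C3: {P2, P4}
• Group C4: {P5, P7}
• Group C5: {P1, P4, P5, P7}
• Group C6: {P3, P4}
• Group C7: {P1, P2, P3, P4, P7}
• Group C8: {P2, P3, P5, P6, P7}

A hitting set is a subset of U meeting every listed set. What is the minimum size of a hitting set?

2

H = {P4, P7} meets every group (each contains at least one member of H), and |H| = 2.
The groups C3, C4 are pairwise disjoint, so any hitting set needs a separate item for each — at least 2. Hence 2 is optimal.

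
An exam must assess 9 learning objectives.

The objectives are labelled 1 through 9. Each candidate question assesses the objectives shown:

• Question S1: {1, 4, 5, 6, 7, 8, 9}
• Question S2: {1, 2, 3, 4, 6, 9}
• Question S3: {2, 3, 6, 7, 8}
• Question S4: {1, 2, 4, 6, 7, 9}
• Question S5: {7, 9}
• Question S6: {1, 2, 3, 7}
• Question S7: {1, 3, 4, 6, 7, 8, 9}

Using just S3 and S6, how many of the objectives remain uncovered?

3

Union of S3, S6 = {1, 2, 3, 6, 7, 8}.
Not covered: 4, 5, 9 — 3 objectives.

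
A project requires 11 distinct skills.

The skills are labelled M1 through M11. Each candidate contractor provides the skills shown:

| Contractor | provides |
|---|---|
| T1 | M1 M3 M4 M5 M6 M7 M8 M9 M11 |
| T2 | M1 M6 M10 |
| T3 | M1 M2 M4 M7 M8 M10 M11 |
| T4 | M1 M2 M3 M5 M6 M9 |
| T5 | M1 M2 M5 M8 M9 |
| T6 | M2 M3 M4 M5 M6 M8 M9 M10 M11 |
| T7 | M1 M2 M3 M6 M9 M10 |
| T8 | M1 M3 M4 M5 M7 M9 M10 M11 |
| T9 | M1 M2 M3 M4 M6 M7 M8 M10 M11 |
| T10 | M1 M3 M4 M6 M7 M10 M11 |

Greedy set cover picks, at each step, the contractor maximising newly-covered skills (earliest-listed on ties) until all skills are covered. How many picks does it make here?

2

Greedy: pick T1 (covers 9 new) → pick T3 (covers 2 new). Total picks: 2.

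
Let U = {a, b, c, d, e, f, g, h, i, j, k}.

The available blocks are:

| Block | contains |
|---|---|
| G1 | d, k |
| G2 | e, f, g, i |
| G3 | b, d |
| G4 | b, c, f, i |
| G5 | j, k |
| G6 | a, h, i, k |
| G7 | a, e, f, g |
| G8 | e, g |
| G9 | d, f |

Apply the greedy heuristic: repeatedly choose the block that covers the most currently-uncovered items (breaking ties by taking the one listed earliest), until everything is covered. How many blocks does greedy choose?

5

Greedy: pick G2 (covers 4 new) → pick G6 (covers 3 new) → pick G3 (covers 2 new) → pick G4 (covers 1 new) → pick G5 (covers 1 new). Total picks: 5.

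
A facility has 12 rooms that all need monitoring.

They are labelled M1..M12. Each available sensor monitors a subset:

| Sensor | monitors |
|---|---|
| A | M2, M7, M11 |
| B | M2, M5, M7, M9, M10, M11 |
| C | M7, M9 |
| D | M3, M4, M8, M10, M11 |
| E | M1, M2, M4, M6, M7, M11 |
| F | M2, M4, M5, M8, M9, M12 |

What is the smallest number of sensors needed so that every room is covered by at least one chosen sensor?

3

D and E and F together: D ∪ E ∪ F = {M1, M2, M3, M4, M5, M6, M7, M8, M9, M10, M11, M12} — every room is covered.
Only E contains M1, so E is forced; the remaining 6 rooms need at least 2 more sensors (each remaining sensor adds at most 4) — so at least 3 sensors are needed, and 3 is optimal.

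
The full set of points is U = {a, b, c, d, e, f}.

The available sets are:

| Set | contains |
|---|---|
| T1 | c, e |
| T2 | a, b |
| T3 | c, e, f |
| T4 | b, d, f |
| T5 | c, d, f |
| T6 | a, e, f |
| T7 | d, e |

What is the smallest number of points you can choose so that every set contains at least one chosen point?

Take H = {b, e, f}. Each listed set contains at least one of these, so H is a hitting set of size 3.
No choice of 2 points meets every set, so 3 is the minimum.

3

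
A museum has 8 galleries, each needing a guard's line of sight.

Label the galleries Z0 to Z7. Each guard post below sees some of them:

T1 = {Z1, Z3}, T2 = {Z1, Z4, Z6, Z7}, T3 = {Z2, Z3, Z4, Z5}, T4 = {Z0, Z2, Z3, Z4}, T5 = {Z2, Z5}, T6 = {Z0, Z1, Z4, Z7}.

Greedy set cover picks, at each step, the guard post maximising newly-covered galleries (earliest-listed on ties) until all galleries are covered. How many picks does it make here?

Greedy: pick T2 (covers 4 new) → pick T3 (covers 3 new) → pick T4 (covers 1 new). Total picks: 3.

3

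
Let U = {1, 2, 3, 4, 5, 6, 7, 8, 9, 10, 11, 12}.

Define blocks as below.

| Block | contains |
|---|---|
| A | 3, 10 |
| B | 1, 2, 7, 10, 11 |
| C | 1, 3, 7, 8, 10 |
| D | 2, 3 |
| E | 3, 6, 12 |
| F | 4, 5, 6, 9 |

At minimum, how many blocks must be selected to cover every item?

4

B, C, E, and F cover everything between them: the union {1, 2, 3, 4, 5, 6, 7, 8, 9, 10, 11, 12} is all of U.
No 3 of the 6 blocks cover everything (all 20 combinations miss at least one item), so 4 is optimal.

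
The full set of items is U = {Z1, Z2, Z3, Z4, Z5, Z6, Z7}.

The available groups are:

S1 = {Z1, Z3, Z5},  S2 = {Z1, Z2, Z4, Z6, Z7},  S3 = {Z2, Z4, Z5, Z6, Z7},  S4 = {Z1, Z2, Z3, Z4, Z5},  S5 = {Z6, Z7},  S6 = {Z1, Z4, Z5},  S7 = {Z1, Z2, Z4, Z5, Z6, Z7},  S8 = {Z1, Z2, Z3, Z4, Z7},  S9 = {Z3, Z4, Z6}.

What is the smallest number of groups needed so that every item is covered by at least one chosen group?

2

S3 and S8 cover everything between them: the union {Z1, Z2, Z3, Z4, Z5, Z6, Z7} is all of U.
No single group has all 7 items (the largest, S7, has 6), so 2 is optimal.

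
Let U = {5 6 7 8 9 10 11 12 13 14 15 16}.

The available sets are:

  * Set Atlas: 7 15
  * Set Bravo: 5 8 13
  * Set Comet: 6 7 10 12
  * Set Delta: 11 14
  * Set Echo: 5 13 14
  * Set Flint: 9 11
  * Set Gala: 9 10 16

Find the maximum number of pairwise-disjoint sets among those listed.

Atlas, Bravo, Delta, Gala are pairwise disjoint (Atlas={7,15}; Bravo={5,8,13}; Delta={11,14}; Gala={9,10,16}).
Every remaining set overlaps one of these, and no 5 of the listed sets are pairwise disjoint, so 4 is the maximum.

4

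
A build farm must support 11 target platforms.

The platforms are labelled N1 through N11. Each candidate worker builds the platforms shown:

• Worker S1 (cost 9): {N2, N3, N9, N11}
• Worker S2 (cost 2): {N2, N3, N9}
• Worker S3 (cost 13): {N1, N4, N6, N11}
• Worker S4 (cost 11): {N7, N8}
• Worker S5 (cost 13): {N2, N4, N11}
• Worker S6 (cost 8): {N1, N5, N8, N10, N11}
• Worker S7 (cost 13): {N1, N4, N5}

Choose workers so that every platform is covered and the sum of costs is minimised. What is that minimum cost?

34

S2, S3, S4, S6 together cover every platform (S2 ∪ S3 ∪ S4 ∪ S6 = {N1, N2, N3, N4, N5, N6, N7, N8, N9, N10, N11}); total cost 2 + 13 + 11 + 8 = 34.
No covering selection has total cost below 34.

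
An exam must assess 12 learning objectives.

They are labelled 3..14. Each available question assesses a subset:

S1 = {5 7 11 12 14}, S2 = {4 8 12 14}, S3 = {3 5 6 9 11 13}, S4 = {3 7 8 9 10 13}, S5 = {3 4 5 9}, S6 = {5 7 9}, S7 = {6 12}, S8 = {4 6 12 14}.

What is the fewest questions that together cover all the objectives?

Take {S3, S4, S8}. Their union is {3, 4, 5, 6, 7, 8, 9, 10, 11, 12, 13, 14}, which is all 12 objectives.
Only S4 contains 10, so S4 is forced; the remaining 6 objectives need at least 2 more questions (each remaining question adds at most 4) — so at least 3 questions are needed, and 3 is optimal.

3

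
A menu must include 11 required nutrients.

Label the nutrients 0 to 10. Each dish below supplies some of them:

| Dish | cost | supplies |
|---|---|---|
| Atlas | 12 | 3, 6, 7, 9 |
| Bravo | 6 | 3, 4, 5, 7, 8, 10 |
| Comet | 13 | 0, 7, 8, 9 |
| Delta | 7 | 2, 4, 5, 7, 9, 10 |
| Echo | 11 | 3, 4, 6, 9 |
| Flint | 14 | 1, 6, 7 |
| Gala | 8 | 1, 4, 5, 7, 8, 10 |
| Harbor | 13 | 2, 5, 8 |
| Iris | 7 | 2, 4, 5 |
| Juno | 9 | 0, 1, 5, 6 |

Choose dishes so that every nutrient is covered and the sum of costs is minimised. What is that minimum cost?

Bravo, Delta, Juno together cover every nutrient (Bravo ∪ Delta ∪ Juno = {0, 1, 2, 3, 4, 5, 6, 7, 8, 9, 10}); total cost 6 + 7 + 9 = 22.
No covering selection has total cost below 22.

22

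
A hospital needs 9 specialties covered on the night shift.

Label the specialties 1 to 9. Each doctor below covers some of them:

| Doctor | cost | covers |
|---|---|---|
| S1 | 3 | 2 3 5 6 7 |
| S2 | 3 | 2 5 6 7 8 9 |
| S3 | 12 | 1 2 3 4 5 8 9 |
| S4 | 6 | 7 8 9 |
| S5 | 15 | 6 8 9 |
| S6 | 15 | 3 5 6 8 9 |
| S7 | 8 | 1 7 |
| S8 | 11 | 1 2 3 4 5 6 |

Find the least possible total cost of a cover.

S2, S8 together cover every specialty (S2 ∪ S8 = {1, 2, 3, 4, 5, 6, 7, 8, 9}); total cost 3 + 11 = 14.
The greedy pick S2, S1, S8 costs 17; no covering selection beats 14.

14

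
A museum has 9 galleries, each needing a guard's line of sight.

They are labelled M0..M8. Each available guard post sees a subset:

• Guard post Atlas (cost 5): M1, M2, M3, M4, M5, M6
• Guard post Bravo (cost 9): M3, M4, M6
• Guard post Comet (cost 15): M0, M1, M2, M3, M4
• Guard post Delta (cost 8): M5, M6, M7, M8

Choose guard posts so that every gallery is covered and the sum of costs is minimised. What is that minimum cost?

Comet, Delta together cover every gallery (Comet ∪ Delta = {M0, M1, M2, M3, M4, M5, M6, M7, M8}); total cost 15 + 8 = 23.
The greedy pick Atlas, Delta, Comet costs 28; no covering selection beats 23.

23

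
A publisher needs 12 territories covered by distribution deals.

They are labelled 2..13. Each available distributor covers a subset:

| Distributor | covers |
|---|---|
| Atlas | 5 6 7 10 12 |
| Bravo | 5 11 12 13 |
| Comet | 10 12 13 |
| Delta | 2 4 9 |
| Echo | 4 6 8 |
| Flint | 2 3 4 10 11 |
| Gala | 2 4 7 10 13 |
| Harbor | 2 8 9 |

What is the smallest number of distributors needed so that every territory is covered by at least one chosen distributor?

Atlas and Flint and Gala and Harbor together: Atlas ∪ Flint ∪ Gala ∪ Harbor = {2, 3, 4, 5, 6, 7, 8, 9, 10, 11, 12, 13} — every territory is covered.
No 3 of the 8 distributors cover everything (all 56 combinations miss at least one territory), so 4 is optimal.

4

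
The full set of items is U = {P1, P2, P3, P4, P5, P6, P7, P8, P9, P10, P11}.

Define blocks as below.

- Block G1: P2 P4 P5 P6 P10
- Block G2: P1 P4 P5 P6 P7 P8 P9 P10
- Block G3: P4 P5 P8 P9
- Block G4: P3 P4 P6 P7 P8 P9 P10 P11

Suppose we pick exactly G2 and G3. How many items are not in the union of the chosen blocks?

3

Union of G2, G3 = {P1, P4, P5, P6, P7, P8, P9, P10}.
Not covered: P2, P3, P11 — 3 items.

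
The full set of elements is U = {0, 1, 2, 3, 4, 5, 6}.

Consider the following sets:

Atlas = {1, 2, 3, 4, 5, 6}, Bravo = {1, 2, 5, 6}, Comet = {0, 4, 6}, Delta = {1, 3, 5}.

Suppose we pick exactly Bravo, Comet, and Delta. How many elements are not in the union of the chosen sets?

Union of Bravo, Comet, Delta = {0, 1, 2, 3, 4, 5, 6} — that's every element, so 0 are uncovered.

0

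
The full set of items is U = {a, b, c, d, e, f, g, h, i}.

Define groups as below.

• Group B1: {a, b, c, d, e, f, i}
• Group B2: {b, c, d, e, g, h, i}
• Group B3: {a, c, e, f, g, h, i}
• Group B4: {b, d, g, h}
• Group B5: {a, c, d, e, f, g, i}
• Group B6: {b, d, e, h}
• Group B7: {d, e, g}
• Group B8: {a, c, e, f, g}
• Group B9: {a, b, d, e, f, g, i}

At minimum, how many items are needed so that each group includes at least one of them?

2

Take T = {d, g}. Each listed group contains at least one of these, so T is a hitting set of size 2.
No single item lies in every group, so at least 2 are needed and 2 is optimal.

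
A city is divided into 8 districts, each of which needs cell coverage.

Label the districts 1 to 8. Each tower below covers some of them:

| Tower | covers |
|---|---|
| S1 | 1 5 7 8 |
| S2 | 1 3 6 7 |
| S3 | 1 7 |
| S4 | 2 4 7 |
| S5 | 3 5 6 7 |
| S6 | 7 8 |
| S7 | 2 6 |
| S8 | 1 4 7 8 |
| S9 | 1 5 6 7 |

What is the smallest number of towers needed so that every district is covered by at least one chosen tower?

3

Take {S1, S2, S4}. Their union is {1, 2, 3, 4, 5, 6, 7, 8}, which is all 8 districts.
No 2 of the 9 towers cover everything (all 36 combinations miss at least one district), so 3 is optimal.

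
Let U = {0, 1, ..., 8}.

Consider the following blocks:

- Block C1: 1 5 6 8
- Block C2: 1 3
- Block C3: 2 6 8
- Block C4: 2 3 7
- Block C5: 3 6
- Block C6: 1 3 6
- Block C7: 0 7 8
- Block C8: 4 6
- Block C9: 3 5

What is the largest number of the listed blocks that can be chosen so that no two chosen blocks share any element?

3

C7, C8, C9 are pairwise disjoint (C7={0,7,8}; C8={4,6}; C9={3,5}).
Every remaining block overlaps one of these, and no 4 of the listed blocks are pairwise disjoint, so 3 is the maximum.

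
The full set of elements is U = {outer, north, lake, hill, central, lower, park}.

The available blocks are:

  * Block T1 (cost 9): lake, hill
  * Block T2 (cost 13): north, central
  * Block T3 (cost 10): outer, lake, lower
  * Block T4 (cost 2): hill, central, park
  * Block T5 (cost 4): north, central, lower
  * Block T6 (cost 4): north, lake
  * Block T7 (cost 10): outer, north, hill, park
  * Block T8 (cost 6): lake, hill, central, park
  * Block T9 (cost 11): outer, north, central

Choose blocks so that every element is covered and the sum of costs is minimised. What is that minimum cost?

16

T3, T4, T6 together cover every element (T3 ∪ T4 ∪ T6 = {outer, north, lake, hill, central, lower, park}); total cost 10 + 2 + 4 = 16.
The greedy pick T4, T5, T6, T3 costs 20; no covering selection beats 16.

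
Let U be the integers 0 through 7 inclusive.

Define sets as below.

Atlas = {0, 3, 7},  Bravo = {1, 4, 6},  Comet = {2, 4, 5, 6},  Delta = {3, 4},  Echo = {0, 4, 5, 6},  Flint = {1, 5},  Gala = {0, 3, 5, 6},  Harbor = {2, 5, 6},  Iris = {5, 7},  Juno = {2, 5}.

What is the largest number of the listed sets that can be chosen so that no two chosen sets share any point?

Atlas, Bravo, Juno are pairwise disjoint (Atlas={0,3,7}; Bravo={1,4,6}; Juno={2,5}).
Every remaining set overlaps one of these, and no 4 of the listed sets are pairwise disjoint, so 3 is the maximum.

3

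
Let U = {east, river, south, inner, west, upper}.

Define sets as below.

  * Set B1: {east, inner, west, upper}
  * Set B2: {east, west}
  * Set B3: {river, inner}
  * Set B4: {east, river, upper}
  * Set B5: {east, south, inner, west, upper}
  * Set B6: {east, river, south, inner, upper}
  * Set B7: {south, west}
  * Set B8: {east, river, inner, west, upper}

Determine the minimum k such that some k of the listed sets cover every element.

2

B2 and B6 cover everything between them: the union {east, river, south, inner, west, upper} is all of U.
No single set has all 6 elements (the largest, B5, has 5), so 2 is optimal.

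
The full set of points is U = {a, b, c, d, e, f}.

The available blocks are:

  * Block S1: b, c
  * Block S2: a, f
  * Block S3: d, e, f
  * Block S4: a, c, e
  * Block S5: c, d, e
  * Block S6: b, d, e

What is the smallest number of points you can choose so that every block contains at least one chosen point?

The 3 points {a, b, e} hit every block.
No choice of 2 points meets every block, so 3 is the minimum.

3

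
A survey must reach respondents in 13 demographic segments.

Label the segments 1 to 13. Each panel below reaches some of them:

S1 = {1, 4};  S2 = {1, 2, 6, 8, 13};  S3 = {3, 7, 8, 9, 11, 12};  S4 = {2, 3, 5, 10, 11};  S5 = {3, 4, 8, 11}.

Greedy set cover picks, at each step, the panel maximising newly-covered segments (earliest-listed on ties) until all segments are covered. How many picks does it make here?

4

Greedy: pick S3 (covers 6 new) → pick S2 (covers 4 new) → pick S4 (covers 2 new) → pick S1 (covers 1 new). Total picks: 4.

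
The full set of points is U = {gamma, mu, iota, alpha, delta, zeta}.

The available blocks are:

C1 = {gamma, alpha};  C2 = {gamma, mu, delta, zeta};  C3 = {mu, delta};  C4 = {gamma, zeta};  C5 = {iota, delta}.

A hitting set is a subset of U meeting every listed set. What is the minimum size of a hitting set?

2

H = {gamma, delta} meets every block (each contains at least one member of H), and |H| = 2.
The blocks C1, C5 are pairwise disjoint, so any hitting set needs a separate point for each — at least 2. Hence 2 is optimal.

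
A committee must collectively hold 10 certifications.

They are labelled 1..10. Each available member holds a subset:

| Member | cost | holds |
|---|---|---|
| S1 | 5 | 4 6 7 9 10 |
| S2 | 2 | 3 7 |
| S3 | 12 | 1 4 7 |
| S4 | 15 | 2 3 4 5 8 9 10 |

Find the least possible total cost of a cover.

32

S1, S3, S4 together cover every certification (S1 ∪ S3 ∪ S4 = {1, 2, 3, 4, 5, 6, 7, 8, 9, 10}); total cost 5 + 12 + 15 = 32.
The greedy pick S1, S2, S4, S3 costs 34; no covering selection beats 32.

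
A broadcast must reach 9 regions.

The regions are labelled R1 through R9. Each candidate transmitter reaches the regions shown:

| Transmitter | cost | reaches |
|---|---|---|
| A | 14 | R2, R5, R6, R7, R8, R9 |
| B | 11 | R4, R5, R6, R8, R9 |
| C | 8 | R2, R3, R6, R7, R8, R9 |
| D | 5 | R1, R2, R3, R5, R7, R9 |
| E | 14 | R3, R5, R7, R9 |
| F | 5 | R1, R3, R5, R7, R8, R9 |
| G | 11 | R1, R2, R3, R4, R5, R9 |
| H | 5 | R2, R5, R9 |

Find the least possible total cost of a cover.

16

B, D together cover every region (B ∪ D = {R1, R2, R3, R4, R5, R6, R7, R8, R9}); total cost 11 + 5 = 16.
No covering selection has total cost below 16.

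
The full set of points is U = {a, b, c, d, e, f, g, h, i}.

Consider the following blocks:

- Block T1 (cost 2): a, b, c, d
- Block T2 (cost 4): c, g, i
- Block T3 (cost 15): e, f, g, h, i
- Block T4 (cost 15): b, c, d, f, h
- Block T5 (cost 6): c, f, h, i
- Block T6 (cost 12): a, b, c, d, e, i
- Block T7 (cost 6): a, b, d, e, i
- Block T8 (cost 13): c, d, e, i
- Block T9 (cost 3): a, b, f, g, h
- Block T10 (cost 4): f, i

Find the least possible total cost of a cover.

11

T1, T7, T9 together cover every point (T1 ∪ T7 ∪ T9 = {a, b, c, d, e, f, g, h, i}); total cost 2 + 6 + 3 = 11.
No covering selection has total cost below 11.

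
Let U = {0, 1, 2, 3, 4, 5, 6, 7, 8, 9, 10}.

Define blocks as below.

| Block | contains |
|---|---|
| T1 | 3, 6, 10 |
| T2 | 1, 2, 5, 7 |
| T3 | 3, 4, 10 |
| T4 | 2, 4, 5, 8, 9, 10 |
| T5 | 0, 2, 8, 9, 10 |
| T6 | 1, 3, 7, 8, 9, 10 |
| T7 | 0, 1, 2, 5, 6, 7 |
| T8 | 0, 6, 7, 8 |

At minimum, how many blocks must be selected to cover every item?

Take {T3, T5, T7}. Their union is {0, 1, 2, 3, 4, 5, 6, 7, 8, 9, 10}, which is all 11 items.
No 2 of the 8 blocks cover everything (all 28 combinations miss at least one item), so 3 is optimal.

3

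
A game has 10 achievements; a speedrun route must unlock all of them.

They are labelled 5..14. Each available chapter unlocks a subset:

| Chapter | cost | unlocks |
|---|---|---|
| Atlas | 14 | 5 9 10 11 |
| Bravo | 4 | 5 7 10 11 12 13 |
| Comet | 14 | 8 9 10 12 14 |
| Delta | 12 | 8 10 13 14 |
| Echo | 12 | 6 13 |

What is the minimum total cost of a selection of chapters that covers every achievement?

Bravo, Comet, Echo together cover every achievement (Bravo ∪ Comet ∪ Echo = {5, 6, 7, 8, 9, 10, 11, 12, 13, 14}); total cost 4 + 14 + 12 = 30.
No covering selection has total cost below 30.

30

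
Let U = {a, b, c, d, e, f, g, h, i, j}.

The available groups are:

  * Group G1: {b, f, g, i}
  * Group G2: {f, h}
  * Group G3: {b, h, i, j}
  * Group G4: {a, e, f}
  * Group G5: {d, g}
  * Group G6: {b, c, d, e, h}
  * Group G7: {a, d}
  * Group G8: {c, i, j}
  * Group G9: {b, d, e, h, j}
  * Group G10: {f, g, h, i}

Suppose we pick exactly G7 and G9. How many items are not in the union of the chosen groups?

4

Union of G7, G9 = {a, b, d, e, h, j}.
Not covered: c, f, g, i — 4 items.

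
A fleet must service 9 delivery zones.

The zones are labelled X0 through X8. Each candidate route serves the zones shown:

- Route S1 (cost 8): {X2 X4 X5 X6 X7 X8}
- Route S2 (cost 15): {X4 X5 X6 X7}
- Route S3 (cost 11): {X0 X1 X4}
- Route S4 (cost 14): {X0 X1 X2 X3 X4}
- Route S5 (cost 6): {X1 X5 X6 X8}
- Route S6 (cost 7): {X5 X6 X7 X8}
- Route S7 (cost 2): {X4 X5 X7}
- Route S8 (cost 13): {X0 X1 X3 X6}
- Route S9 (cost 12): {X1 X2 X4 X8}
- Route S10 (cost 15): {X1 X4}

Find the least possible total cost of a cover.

21

S1, S8 together cover every zone (S1 ∪ S8 = {X0, X1, X2, X3, X4, X5, X6, X7, X8}); total cost 8 + 13 = 21.
The greedy pick S7, S5, S4 costs 22; no covering selection beats 21.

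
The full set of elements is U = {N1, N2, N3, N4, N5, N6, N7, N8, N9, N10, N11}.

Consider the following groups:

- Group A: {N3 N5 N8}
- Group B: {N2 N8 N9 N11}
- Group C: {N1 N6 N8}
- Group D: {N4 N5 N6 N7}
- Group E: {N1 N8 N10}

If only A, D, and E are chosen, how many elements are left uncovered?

3

Union of A, D, E = {N1, N3, N4, N5, N6, N7, N8, N10}.
Not covered: N2, N9, N11 — 3 elements.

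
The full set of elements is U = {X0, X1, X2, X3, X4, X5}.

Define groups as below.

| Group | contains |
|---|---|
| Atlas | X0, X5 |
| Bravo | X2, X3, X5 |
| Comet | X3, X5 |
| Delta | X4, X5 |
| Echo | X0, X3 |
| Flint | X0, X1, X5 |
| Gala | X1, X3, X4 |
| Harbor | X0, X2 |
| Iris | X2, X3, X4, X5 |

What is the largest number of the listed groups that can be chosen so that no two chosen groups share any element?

2

Delta, Harbor are pairwise disjoint (Delta={X4,X5}; Harbor={X0,X2}).
Every remaining group overlaps one of these, and no 3 of the listed groups are pairwise disjoint, so 2 is the maximum.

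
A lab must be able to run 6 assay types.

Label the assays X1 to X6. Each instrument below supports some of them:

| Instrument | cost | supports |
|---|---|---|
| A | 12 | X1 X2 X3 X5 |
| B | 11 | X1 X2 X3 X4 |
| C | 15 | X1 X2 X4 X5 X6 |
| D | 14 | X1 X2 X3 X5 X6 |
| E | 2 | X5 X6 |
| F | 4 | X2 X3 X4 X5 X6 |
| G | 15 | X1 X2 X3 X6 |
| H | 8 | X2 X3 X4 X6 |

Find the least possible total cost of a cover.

B, E together cover every assay (B ∪ E = {X1, X2, X3, X4, X5, X6}); total cost 11 + 2 = 13.
The greedy pick F, B costs 15; no covering selection beats 13.

13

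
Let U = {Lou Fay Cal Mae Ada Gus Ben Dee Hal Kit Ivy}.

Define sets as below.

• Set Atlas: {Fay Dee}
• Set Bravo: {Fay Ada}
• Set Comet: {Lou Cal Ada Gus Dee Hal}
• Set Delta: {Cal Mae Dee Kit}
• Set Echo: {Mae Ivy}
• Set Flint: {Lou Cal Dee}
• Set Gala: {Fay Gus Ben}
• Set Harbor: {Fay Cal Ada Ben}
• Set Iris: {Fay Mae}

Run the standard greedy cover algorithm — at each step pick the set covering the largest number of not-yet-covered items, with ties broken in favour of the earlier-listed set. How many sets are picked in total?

Greedy: pick Comet (covers 6 new) → pick Delta (covers 2 new) → pick Gala (covers 2 new) → pick Echo (covers 1 new). Total picks: 4.

4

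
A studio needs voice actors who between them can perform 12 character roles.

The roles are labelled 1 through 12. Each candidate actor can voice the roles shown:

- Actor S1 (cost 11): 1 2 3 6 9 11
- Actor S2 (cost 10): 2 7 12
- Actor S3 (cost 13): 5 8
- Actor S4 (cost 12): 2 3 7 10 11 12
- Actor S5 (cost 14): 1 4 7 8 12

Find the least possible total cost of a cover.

50

S1, S3, S4, S5 together cover every role (S1 ∪ S3 ∪ S4 ∪ S5 = {1, 2, 3, 4, 5, 6, 7, 8, 9, 10, 11, 12}); total cost 11 + 13 + 12 + 14 = 50.
No covering selection has total cost below 50.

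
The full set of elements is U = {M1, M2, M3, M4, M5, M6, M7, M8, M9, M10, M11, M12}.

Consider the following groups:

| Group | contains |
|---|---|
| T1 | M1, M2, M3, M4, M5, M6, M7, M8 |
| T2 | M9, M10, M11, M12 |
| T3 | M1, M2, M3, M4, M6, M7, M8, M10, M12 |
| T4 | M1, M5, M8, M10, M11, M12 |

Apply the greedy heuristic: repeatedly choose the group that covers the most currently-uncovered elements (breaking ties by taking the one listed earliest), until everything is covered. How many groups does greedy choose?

Greedy: pick T3 (covers 9 new) → pick T2 (covers 2 new) → pick T1 (covers 1 new). Total picks: 3.
(The true minimum cover uses only 2 groups, so greedy is not optimal here.)

3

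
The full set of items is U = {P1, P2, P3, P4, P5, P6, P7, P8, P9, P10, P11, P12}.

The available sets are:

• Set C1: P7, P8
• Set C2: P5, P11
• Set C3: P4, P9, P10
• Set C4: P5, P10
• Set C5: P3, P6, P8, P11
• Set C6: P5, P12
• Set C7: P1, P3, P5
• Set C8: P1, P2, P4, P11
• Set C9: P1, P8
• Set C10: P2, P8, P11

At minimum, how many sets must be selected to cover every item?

5

C1, C3, C5, C6, and C8 cover everything between them: the union {P1, P2, P3, P4, P5, P6, P7, P8, P9, P10, P11, P12} is all of U.
No 4 of the 10 sets cover everything (all 210 combinations miss at least one item), so 5 is optimal.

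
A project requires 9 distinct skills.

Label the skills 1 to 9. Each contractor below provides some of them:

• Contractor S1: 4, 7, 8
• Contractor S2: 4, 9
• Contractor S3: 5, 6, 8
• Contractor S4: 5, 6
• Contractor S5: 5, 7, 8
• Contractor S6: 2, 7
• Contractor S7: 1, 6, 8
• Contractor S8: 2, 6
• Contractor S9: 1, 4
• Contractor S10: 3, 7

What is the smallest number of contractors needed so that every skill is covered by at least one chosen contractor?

S2 and S3 and S7 and S8 and S10 together: S2 ∪ S3 ∪ S7 ∪ S8 ∪ S10 = {1, 2, 3, 4, 5, 6, 7, 8, 9} — every skill is covered.
No 4 of the 10 contractors cover everything (all 210 combinations miss at least one skill), so 5 is optimal.

5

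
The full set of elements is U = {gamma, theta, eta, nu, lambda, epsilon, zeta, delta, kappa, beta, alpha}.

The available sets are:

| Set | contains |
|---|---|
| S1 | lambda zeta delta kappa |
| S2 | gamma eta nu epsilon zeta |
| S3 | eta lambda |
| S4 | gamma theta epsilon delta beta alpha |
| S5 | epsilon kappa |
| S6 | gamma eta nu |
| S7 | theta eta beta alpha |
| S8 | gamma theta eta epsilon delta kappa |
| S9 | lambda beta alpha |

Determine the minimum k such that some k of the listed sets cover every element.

3

S1 and S4 and S6 together: S1 ∪ S4 ∪ S6 = {gamma, theta, eta, nu, lambda, epsilon, zeta, delta, kappa, beta, alpha} — every element is covered.
No 2 of the 9 sets cover everything (all 36 combinations miss at least one element), so 3 is optimal.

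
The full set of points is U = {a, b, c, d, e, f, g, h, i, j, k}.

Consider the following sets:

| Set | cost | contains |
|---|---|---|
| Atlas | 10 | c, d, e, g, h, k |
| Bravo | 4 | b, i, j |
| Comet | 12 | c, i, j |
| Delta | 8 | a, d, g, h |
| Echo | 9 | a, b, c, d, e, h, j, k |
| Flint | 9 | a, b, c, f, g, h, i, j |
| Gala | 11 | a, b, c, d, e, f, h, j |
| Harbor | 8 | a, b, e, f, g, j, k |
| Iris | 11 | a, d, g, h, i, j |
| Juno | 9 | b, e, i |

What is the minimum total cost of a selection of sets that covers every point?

18

Echo, Flint together cover every point (Echo ∪ Flint = {a, b, c, d, e, f, g, h, i, j, k}); total cost 9 + 9 = 18.
No covering selection has total cost below 18.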